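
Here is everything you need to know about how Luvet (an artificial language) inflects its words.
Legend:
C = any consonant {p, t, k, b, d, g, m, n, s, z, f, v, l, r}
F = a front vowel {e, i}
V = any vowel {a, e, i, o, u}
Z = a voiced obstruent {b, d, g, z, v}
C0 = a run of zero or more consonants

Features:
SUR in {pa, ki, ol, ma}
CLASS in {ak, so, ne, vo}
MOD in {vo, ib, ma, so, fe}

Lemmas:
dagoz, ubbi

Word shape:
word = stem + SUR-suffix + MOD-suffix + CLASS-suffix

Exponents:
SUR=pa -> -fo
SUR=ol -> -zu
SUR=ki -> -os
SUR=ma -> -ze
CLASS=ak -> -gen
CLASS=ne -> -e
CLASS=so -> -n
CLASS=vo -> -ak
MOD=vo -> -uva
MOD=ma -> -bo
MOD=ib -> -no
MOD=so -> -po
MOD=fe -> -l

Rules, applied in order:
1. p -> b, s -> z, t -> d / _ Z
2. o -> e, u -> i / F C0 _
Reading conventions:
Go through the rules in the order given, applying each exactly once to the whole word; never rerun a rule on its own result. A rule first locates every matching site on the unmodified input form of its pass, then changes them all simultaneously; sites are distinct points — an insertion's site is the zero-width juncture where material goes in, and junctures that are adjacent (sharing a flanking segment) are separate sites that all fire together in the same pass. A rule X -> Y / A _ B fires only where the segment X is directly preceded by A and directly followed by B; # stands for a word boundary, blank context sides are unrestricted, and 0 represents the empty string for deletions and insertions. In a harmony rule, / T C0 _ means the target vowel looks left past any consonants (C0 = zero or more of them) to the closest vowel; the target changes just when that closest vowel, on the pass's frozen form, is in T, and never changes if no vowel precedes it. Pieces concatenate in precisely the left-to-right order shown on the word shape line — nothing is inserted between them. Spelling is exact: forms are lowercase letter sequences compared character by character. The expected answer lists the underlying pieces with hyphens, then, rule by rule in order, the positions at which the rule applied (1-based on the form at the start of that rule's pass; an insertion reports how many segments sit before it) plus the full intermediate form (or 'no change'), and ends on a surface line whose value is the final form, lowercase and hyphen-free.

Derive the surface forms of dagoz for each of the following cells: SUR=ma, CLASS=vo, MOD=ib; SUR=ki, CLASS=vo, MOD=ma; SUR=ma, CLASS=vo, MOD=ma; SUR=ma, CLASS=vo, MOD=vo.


cell SUR=ma, CLASS=vo, MOD=ib:
underlying: dagoz-ze-no-ak
1. p -> b, s -> z, t -> d / _ Z: no change
2. o -> e, u -> i / F C0 _: fires at position(s) 9: dagozzeneak
surface: dagozzeneak

cell SUR=ki, CLASS=vo, MOD=ma:
underlying: dagoz-os-bo-ak
1. p -> b, s -> z, t -> d / _ Z: fires at position(s) 7: dagozozboak
2. o -> e, u -> i / F C0 _: no change
surface: dagozozboak

cell SUR=ma, CLASS=vo, MOD=ma:
underlying: dagoz-ze-bo-ak
1. p -> b, s -> z, t -> d / _ Z: no change
2. o -> e, u -> i / F C0 _: fires at position(s) 9: dagozzebeak
surface: dagozzebeak

cell SUR=ma, CLASS=vo, MOD=vo:
underlying: dagoz-ze-uva-ak
1. p -> b, s -> z, t -> d / _ Z: no change
2. o -> e, u -> i / F C0 _: fires at position(s) 8: dagozzeivaak
surface: dagozzeivaak


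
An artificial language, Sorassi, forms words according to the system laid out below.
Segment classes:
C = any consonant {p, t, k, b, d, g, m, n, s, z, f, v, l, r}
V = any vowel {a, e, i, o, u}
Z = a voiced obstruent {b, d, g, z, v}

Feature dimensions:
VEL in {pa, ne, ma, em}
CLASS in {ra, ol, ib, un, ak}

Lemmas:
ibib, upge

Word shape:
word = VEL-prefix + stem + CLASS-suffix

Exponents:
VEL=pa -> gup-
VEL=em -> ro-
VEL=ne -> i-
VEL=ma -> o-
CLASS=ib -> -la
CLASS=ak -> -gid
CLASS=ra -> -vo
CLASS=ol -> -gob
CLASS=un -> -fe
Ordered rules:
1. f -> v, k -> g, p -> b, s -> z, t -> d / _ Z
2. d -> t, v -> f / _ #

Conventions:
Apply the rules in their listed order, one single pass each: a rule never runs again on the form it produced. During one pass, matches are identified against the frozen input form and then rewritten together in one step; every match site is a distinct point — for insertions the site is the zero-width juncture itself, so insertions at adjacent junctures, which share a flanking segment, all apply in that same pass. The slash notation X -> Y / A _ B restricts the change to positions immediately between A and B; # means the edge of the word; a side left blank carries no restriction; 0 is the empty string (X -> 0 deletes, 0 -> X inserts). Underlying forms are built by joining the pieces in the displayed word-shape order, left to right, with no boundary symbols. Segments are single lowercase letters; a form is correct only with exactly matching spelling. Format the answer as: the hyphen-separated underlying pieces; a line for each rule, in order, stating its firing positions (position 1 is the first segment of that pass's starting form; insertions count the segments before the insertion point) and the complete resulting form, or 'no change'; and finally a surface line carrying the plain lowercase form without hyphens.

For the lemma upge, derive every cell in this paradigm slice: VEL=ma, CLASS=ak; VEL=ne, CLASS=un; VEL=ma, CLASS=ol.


cell VEL=ma, CLASS=ak:
underlying: o-upge-gid
1. f -> v, k -> g, p -> b, s -> z, t -> d / _ Z: fires at position(s) 3: oubgegid
2. d -> t, v -> f / _ #: fires at position(s) 8: oubgegit
surface: oubgegit

cell VEL=ne, CLASS=un:
underlying: i-upge-fe
1. f -> v, k -> g, p -> b, s -> z, t -> d / _ Z: fires at position(s) 3: iubgefe
2. d -> t, v -> f / _ #: no change
surface: iubgefe

cell VEL=ma, CLASS=ol:
underlying: o-upge-gob
1. f -> v, k -> g, p -> b, s -> z, t -> d / _ Z: fires at position(s) 3: oubgegob
2. d -> t, v -> f / _ #: no change
surface: oubgegob


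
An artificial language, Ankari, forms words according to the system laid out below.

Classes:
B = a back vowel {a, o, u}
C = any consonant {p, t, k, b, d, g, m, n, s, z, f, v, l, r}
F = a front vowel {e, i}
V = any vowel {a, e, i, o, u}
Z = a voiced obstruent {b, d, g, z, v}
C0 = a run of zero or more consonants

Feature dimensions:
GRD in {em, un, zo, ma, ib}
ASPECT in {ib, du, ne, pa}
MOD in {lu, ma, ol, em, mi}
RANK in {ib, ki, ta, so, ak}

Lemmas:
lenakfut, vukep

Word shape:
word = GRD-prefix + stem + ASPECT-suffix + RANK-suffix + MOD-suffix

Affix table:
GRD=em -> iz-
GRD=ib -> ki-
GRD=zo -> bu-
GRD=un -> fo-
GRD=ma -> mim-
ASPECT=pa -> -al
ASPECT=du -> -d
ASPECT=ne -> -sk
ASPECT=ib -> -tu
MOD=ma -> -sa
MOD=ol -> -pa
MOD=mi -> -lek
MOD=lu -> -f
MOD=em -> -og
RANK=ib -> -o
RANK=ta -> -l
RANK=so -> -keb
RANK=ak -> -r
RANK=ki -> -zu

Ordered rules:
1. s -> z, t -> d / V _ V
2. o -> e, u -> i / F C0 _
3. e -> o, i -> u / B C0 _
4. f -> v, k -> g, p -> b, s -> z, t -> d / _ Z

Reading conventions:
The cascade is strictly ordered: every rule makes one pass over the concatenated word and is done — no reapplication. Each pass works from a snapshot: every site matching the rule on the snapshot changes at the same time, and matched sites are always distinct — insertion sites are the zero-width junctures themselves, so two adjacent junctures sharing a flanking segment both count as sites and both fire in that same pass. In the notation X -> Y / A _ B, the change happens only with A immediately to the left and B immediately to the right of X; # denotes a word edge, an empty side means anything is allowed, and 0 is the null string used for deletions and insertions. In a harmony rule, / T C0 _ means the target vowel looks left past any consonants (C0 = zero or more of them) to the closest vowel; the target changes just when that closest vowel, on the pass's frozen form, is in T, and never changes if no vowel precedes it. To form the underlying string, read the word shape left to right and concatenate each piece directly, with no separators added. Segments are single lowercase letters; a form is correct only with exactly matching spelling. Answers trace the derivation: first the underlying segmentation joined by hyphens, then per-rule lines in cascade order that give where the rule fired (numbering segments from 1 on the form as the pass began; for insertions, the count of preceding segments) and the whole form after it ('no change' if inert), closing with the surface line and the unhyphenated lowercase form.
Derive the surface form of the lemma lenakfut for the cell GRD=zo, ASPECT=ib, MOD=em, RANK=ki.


underlying: bu-lenakfut-tu-zu-og
1. s -> z, t -> d / V _ V: no change
2. o -> e, u -> i / F C0 _: no change
3. e -> o, i -> u / B C0 _: fires at position(s) 4: bulonakfuttuzuog
4. f -> v, k -> g, p -> b, s -> z, t -> d / _ Z: no change
surface: bulonakfuttuzuog


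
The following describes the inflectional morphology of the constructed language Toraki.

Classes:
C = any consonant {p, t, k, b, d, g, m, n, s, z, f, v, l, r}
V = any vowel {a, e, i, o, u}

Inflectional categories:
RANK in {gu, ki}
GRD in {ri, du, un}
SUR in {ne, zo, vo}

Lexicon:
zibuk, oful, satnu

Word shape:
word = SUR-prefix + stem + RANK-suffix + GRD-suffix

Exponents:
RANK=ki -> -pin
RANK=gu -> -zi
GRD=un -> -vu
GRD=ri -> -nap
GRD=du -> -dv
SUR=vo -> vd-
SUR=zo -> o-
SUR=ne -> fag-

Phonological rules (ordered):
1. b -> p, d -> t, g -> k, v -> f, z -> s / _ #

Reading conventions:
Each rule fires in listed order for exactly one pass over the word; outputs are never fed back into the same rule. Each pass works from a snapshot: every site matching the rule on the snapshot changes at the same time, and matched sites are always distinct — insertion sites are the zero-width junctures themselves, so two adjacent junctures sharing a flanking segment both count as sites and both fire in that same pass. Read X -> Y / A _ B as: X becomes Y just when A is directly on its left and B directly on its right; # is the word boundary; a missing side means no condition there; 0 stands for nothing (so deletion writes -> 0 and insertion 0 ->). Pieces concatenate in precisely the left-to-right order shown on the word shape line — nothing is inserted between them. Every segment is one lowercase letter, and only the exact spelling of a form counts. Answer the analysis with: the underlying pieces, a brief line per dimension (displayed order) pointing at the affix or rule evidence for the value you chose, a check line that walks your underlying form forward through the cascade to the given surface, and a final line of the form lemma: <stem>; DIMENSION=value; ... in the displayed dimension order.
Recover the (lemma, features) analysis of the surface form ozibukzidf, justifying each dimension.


underlying: o-zibuk-zi-dv
RANK=gu - signalled by the affix -zi
GRD=du - signalled by the affix -dv
SUR=zo - signalled by the affix o-
check: ozibukzidv -> ozibukzidf
lemma: zibuk; RANK=gu; GRD=du; SUR=zo


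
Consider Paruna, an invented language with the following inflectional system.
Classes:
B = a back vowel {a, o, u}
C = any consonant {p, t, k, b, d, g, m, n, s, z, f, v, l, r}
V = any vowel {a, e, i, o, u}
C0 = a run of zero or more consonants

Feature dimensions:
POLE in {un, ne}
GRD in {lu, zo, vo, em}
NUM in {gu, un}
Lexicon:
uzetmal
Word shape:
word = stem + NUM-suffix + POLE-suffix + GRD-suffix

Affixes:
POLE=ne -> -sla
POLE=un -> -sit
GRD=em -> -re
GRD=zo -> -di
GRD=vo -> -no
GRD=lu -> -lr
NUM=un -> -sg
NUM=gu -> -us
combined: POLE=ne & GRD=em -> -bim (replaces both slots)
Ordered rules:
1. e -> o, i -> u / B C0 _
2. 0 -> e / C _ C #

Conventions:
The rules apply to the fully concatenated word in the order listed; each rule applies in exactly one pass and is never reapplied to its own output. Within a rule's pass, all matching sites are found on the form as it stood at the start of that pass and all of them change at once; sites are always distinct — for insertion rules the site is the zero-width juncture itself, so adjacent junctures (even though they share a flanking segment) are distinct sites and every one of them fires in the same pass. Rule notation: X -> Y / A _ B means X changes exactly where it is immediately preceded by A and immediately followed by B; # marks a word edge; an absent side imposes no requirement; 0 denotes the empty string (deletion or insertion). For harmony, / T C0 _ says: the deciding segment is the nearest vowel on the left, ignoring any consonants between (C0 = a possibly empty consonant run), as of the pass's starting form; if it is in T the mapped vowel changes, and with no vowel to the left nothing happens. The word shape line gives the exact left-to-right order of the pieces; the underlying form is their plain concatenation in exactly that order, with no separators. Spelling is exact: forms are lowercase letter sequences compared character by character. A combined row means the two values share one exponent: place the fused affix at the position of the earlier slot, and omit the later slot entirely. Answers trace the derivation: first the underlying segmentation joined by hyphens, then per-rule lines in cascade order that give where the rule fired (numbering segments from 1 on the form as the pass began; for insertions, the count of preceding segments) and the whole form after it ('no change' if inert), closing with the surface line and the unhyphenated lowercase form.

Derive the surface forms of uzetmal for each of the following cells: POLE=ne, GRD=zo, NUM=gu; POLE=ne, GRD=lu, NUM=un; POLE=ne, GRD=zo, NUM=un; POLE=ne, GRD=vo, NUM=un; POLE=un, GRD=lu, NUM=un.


cell POLE=ne, GRD=zo, NUM=gu:
underlying: uzetmal-us-sla-di
1. e -> o, i -> u / B C0 _: fires at position(s) 3, 14: uzotmalussladu
2. 0 -> e / C _ C #: no change
surface: uzotmalussladu

cell POLE=ne, GRD=lu, NUM=un:
underlying: uzetmal-sg-sla-lr
1. e -> o, i -> u / B C0 _: fires at position(s) 3: uzotmalsgslalr
2. 0 -> e / C _ C #: inserts after position(s) 13: uzotmalsgslaler
surface: uzotmalsgslaler

cell POLE=ne, GRD=zo, NUM=un:
underlying: uzetmal-sg-sla-di
1. e -> o, i -> u / B C0 _: fires at position(s) 3, 14: uzotmalsgsladu
2. 0 -> e / C _ C #: no change
surface: uzotmalsgsladu

cell POLE=ne, GRD=vo, NUM=un:
underlying: uzetmal-sg-sla-no
1. e -> o, i -> u / B C0 _: fires at position(s) 3: uzotmalsgslano
2. 0 -> e / C _ C #: no change
surface: uzotmalsgslano

cell POLE=un, GRD=lu, NUM=un:
underlying: uzetmal-sg-sit-lr
1. e -> o, i -> u / B C0 _: fires at position(s) 3, 11: uzotmalsgsutlr
2. 0 -> e / C _ C #: inserts after position(s) 13: uzotmalsgsutler
surface: uzotmalsgsutler


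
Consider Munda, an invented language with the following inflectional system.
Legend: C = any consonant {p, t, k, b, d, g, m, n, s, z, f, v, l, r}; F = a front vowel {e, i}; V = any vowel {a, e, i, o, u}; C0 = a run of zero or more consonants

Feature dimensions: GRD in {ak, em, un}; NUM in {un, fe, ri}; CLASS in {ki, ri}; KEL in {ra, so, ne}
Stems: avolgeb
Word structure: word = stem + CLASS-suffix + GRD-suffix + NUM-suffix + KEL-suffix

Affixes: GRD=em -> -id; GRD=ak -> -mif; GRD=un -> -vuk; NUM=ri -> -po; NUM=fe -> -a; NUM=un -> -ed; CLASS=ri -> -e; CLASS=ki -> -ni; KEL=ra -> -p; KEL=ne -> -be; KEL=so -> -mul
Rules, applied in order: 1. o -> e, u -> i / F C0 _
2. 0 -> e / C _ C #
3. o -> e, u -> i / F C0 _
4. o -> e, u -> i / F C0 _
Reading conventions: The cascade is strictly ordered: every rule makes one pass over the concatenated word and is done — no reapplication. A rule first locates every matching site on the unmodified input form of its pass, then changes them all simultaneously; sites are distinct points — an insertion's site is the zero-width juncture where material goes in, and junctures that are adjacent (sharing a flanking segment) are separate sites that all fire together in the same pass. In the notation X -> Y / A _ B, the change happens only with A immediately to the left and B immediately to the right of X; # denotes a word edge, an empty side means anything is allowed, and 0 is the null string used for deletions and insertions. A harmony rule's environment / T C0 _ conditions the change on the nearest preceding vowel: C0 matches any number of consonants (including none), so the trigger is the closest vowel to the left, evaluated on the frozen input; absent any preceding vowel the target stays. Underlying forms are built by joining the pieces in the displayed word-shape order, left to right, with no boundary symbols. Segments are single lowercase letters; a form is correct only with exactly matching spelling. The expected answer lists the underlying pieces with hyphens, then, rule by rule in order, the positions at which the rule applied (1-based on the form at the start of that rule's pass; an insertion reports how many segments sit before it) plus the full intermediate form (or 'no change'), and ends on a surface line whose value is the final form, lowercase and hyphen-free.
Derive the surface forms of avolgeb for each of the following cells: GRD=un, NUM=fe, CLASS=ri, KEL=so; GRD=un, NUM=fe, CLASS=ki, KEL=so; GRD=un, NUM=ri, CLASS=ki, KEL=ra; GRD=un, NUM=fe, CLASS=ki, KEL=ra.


cell GRD=un, NUM=fe, CLASS=ri, KEL=so:
underlying: avolgeb-e-vuk-a-mul
1. o -> e, u -> i / F C0 _: fires at position(s) 10: avolgebevikamul
2. 0 -> e / C _ C #: no change
3. o -> e, u -> i / F C0 _: no change
4. o -> e, u -> i / F C0 _: no change
surface: avolgebevikamul

cell GRD=un, NUM=fe, CLASS=ki, KEL=so:
underlying: avolgeb-ni-vuk-a-mul
1. o -> e, u -> i / F C0 _: fires at position(s) 11: avolgebnivikamul
2. 0 -> e / C _ C #: no change
3. o -> e, u -> i / F C0 _: no change
4. o -> e, u -> i / F C0 _: no change
surface: avolgebnivikamul

cell GRD=un, NUM=ri, CLASS=ki, KEL=ra:
underlying: avolgeb-ni-vuk-po-p
1. o -> e, u -> i / F C0 _: fires at position(s) 11: avolgebnivikpop
2. 0 -> e / C _ C #: no change
3. o -> e, u -> i / F C0 _: fires at position(s) 14: avolgebnivikpep
4. o -> e, u -> i / F C0 _: no change
surface: avolgebnivikpep

cell GRD=un, NUM=fe, CLASS=ki, KEL=ra:
underlying: avolgeb-ni-vuk-a-p
1. o -> e, u -> i / F C0 _: fires at position(s) 11: avolgebnivikap
2. 0 -> e / C _ C #: no change
3. o -> e, u -> i / F C0 _: no change
4. o -> e, u -> i / F C0 _: no change
surface: avolgebnivikap


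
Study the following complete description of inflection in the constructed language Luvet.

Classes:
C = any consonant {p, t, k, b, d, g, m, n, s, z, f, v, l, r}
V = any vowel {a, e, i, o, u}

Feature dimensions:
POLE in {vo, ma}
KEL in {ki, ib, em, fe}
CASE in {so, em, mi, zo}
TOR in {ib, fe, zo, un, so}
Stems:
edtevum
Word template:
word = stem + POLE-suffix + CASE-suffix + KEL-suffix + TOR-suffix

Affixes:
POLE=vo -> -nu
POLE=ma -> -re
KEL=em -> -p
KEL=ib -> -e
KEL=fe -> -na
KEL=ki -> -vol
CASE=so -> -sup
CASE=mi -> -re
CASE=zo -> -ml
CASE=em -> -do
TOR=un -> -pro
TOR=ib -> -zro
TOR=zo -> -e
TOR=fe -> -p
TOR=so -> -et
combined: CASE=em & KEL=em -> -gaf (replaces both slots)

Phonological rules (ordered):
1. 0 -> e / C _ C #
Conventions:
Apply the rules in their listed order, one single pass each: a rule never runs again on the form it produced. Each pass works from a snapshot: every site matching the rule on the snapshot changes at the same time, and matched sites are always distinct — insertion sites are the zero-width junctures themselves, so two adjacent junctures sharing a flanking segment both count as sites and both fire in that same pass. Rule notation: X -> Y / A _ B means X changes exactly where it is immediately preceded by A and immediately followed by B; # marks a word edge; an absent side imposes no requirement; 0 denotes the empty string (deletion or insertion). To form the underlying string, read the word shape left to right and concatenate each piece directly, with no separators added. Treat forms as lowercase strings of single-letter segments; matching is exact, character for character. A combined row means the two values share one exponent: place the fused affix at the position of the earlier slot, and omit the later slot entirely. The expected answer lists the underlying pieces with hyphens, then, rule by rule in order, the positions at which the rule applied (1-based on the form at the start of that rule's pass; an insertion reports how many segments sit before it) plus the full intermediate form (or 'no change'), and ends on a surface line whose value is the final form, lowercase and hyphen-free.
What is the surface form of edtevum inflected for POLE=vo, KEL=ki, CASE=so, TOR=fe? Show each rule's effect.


underlying: edtevum-nu-sup-vol-p
1. 0 -> e / C _ C #: inserts after position(s) 15: edtevumnusupvolep
surface: edtevumnusupvolep


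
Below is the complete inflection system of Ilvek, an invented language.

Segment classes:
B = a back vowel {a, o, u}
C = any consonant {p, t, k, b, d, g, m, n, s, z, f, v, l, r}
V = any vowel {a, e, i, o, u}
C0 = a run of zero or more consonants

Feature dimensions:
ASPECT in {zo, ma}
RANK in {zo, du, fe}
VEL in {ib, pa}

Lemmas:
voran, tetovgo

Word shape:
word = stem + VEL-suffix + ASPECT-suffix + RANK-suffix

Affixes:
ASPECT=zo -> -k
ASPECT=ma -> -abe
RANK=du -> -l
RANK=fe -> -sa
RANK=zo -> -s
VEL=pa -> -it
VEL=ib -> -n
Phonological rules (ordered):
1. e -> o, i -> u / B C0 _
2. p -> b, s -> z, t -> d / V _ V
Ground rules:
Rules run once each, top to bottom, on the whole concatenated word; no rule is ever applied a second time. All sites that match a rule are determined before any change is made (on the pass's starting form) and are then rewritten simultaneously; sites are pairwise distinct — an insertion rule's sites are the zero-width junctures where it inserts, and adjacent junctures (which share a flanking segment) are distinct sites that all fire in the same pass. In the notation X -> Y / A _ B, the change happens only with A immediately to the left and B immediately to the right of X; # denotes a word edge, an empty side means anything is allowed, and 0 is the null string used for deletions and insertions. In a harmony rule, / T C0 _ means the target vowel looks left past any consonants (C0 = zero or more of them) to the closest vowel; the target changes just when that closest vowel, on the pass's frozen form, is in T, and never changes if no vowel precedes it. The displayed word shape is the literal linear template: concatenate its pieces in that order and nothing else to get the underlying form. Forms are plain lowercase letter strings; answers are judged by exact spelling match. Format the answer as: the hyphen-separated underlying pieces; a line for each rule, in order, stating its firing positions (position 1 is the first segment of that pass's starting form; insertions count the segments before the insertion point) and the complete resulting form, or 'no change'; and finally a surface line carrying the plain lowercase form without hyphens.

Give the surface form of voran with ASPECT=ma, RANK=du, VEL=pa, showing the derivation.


underlying: voran-it-abe-l
1. e -> o, i -> u / B C0 _: fires at position(s) 6, 10: voranutabol
2. p -> b, s -> z, t -> d / V _ V: fires at position(s) 7: voranudabol
surface: voranudabol


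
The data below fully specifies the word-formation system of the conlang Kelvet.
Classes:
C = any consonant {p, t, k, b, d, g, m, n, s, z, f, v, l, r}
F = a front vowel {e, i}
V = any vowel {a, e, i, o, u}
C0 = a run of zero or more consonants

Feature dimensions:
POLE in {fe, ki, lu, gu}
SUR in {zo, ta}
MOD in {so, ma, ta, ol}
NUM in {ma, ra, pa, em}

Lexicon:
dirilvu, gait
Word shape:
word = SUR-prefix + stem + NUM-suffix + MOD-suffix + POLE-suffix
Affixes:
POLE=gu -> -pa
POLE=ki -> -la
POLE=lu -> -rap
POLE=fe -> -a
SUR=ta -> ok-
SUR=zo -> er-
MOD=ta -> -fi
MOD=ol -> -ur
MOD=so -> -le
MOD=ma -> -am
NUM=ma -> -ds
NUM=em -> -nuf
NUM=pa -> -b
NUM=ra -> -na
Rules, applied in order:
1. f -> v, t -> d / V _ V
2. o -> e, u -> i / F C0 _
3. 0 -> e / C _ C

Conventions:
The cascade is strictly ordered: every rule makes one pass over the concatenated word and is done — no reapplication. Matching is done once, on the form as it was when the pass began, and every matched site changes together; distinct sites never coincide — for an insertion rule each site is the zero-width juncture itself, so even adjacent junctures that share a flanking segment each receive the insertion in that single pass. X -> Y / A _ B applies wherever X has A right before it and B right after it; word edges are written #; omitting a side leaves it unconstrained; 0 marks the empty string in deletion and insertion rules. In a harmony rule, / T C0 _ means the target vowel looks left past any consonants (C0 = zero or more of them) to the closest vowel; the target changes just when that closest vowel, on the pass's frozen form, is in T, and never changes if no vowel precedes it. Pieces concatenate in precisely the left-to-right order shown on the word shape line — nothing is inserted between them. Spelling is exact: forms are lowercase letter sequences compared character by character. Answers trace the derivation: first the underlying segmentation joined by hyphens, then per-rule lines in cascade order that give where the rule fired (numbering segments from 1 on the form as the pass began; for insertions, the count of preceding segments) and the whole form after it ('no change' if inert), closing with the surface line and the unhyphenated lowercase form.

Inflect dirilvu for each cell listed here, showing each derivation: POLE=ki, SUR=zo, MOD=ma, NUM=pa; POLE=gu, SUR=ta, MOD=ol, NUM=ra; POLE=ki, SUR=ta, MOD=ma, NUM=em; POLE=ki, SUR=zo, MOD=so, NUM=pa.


cell POLE=ki, SUR=zo, MOD=ma, NUM=pa:
underlying: er-dirilvu-b-am-la
1. f -> v, t -> d / V _ V: no change
2. o -> e, u -> i / F C0 _: fires at position(s) 9: erdirilvibamla
3. 0 -> e / C _ C: inserts after position(s) 2, 7, 12: eredirilevibamela
surface: eredirilevibamela

cell POLE=gu, SUR=ta, MOD=ol, NUM=ra:
underlying: ok-dirilvu-na-ur-pa
1. f -> v, t -> d / V _ V: no change
2. o -> e, u -> i / F C0 _: fires at position(s) 9: okdirilvinaurpa
3. 0 -> e / C _ C: inserts after position(s) 2, 7, 13: okedirilevinaurepa
surface: okedirilevinaurepa

cell POLE=ki, SUR=ta, MOD=ma, NUM=em:
underlying: ok-dirilvu-nuf-am-la
1. f -> v, t -> d / V _ V: fires at position(s) 12: okdirilvunuvamla
2. o -> e, u -> i / F C0 _: fires at position(s) 9: okdirilvinuvamla
3. 0 -> e / C _ C: inserts after position(s) 2, 7, 14: okedirilevinuvamela
surface: okedirilevinuvamela

cell POLE=ki, SUR=zo, MOD=so, NUM=pa:
underlying: er-dirilvu-b-le-la
1. f -> v, t -> d / V _ V: no change
2. o -> e, u -> i / F C0 _: fires at position(s) 9: erdirilviblela
3. 0 -> e / C _ C: inserts after position(s) 2, 7, 10: eredirilevibelela
surface: eredirilevibelela


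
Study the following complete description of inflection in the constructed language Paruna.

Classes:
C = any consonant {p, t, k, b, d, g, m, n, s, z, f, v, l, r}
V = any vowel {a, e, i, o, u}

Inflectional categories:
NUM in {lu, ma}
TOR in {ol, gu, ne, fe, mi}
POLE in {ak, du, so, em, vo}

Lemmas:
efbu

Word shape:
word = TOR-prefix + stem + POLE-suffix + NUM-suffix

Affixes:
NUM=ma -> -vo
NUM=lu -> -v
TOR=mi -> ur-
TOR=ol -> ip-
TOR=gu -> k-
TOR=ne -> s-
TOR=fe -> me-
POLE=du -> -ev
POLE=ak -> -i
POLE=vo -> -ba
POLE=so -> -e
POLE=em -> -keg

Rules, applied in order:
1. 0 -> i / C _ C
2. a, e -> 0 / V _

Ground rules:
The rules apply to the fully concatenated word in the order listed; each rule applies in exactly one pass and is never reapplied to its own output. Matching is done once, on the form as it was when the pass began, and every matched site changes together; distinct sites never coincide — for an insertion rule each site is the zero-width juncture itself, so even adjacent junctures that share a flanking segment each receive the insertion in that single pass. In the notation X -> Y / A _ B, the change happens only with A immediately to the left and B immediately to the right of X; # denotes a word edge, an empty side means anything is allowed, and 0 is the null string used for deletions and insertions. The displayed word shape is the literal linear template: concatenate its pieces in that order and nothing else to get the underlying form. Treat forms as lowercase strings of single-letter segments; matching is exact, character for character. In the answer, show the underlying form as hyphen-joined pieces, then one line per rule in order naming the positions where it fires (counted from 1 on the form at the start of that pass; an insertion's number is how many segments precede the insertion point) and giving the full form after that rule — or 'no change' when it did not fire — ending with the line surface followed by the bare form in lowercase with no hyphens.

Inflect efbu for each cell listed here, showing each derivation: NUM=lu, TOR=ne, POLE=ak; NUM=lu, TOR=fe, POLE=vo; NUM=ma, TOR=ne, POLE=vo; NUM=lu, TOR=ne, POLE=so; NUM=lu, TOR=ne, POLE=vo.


cell NUM=lu, TOR=ne, POLE=ak:
underlying: s-efbu-i-v
1. 0 -> i / C _ C: inserts after position(s) 3: sefibuiv
2. a, e -> 0 / V _: no change
surface: sefibuiv

cell NUM=lu, TOR=fe, POLE=vo:
underlying: me-efbu-ba-v
1. 0 -> i / C _ C: inserts after position(s) 4: meefibubav
2. a, e -> 0 / V _: fires at position(s) 3: mefibubav
surface: mefibubav

cell NUM=ma, TOR=ne, POLE=vo:
underlying: s-efbu-ba-vo
1. 0 -> i / C _ C: inserts after position(s) 3: sefibubavo
2. a, e -> 0 / V _: no change
surface: sefibubavo

cell NUM=lu, TOR=ne, POLE=so:
underlying: s-efbu-e-v
1. 0 -> i / C _ C: inserts after position(s) 3: sefibuev
2. a, e -> 0 / V _: fires at position(s) 7: sefibuv
surface: sefibuv

cell NUM=lu, TOR=ne, POLE=vo:
underlying: s-efbu-ba-v
1. 0 -> i / C _ C: inserts after position(s) 3: sefibubav
2. a, e -> 0 / V _: no change
surface: sefibubav


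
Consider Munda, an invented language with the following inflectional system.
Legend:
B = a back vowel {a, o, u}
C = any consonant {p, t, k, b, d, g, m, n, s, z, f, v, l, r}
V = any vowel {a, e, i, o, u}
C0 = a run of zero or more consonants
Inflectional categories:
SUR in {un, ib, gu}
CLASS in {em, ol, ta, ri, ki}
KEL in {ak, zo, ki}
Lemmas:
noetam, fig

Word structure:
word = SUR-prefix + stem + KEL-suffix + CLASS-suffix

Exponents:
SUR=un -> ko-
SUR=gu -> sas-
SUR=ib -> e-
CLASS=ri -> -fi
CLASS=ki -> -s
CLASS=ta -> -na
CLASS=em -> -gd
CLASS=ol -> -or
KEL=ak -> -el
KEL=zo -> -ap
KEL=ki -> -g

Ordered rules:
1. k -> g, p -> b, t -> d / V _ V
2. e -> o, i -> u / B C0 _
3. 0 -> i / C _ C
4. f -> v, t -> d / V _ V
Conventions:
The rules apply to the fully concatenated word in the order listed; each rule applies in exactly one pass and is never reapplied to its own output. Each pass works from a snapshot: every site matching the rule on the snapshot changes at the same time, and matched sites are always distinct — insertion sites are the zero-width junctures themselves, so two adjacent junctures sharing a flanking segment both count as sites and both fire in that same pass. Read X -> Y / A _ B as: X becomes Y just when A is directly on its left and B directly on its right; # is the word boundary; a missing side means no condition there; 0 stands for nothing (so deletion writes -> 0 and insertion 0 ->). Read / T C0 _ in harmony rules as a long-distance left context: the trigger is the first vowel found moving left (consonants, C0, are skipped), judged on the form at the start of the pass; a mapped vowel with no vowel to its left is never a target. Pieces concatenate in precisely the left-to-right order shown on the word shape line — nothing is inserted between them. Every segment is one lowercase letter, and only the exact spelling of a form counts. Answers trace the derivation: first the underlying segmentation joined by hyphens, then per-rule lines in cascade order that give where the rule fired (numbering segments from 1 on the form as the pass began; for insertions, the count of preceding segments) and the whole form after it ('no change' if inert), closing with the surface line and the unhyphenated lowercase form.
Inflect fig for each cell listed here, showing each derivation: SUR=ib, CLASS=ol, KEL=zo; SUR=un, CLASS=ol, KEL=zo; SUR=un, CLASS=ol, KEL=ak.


cell SUR=ib, CLASS=ol, KEL=zo:
underlying: e-fig-ap-or
1. k -> g, p -> b, t -> d / V _ V: fires at position(s) 6: efigabor
2. e -> o, i -> u / B C0 _: no change
3. 0 -> i / C _ C: no change
4. f -> v, t -> d / V _ V: fires at position(s) 2: evigabor
surface: evigabor

cell SUR=un, CLASS=ol, KEL=zo:
underlying: ko-fig-ap-or
1. k -> g, p -> b, t -> d / V _ V: fires at position(s) 7: kofigabor
2. e -> o, i -> u / B C0 _: fires at position(s) 4: kofugabor
3. 0 -> i / C _ C: no change
4. f -> v, t -> d / V _ V: fires at position(s) 3: kovugabor
surface: kovugabor

cell SUR=un, CLASS=ol, KEL=ak:
underlying: ko-fig-el-or
1. k -> g, p -> b, t -> d / V _ V: no change
2. e -> o, i -> u / B C0 _: fires at position(s) 4: kofugelor
3. 0 -> i / C _ C: no change
4. f -> v, t -> d / V _ V: fires at position(s) 3: kovugelor
surface: kovugelor


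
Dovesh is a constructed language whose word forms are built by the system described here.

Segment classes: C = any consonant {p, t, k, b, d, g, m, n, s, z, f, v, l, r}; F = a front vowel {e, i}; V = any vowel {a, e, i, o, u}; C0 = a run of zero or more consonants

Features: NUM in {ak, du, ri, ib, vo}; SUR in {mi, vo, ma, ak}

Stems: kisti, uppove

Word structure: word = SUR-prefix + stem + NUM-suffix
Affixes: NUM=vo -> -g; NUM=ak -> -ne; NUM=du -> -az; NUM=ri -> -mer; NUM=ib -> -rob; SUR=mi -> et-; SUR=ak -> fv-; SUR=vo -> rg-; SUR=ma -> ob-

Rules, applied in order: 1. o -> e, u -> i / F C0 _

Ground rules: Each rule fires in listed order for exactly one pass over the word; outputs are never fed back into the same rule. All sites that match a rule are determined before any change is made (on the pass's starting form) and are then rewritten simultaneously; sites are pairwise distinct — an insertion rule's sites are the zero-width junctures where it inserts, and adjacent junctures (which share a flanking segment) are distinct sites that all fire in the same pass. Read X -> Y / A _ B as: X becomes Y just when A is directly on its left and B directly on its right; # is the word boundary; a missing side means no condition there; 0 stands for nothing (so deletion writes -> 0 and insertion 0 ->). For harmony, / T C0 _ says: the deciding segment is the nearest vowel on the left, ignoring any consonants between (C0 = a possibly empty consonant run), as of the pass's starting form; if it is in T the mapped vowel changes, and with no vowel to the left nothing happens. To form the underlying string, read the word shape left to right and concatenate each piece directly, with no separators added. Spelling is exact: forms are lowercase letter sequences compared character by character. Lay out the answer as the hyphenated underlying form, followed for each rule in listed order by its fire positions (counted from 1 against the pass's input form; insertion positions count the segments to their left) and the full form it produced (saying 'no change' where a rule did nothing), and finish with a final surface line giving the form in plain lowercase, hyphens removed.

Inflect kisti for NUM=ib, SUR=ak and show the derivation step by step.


underlying: fv-kisti-rob
1. o -> e, u -> i / F C0 _: fires at position(s) 9: fvkistireb
surface: fvkistireb


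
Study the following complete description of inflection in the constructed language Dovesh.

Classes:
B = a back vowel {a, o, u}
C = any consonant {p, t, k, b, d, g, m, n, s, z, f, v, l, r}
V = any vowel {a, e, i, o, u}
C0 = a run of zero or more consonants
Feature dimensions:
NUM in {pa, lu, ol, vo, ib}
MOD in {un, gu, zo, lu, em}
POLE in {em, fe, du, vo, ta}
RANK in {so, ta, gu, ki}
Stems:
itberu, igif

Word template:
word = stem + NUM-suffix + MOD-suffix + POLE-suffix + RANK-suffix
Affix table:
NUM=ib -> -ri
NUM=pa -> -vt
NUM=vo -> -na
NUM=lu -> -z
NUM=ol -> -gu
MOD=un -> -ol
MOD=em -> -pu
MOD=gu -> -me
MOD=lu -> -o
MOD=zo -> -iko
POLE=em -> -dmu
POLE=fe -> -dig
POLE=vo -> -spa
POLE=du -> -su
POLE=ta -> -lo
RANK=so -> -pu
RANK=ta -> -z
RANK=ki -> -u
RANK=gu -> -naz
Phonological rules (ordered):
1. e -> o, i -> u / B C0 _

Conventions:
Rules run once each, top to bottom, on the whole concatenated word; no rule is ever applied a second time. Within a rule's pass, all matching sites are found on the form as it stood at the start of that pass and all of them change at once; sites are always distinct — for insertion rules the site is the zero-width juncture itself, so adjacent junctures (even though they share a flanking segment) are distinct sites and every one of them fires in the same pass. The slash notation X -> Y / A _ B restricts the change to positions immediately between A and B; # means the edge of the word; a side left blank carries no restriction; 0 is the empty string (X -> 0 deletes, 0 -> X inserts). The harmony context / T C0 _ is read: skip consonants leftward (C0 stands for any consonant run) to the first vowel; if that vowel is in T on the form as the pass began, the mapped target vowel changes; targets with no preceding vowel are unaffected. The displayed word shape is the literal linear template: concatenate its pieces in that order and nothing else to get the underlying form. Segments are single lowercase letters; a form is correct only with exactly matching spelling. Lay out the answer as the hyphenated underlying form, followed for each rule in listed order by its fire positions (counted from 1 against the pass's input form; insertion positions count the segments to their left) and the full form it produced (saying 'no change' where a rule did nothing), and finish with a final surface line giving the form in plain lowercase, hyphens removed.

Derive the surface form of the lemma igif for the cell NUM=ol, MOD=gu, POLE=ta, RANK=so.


underlying: igif-gu-me-lo-pu
1. e -> o, i -> u / B C0 _: fires at position(s) 8: igifgumolopu
surface: igifgumolopu


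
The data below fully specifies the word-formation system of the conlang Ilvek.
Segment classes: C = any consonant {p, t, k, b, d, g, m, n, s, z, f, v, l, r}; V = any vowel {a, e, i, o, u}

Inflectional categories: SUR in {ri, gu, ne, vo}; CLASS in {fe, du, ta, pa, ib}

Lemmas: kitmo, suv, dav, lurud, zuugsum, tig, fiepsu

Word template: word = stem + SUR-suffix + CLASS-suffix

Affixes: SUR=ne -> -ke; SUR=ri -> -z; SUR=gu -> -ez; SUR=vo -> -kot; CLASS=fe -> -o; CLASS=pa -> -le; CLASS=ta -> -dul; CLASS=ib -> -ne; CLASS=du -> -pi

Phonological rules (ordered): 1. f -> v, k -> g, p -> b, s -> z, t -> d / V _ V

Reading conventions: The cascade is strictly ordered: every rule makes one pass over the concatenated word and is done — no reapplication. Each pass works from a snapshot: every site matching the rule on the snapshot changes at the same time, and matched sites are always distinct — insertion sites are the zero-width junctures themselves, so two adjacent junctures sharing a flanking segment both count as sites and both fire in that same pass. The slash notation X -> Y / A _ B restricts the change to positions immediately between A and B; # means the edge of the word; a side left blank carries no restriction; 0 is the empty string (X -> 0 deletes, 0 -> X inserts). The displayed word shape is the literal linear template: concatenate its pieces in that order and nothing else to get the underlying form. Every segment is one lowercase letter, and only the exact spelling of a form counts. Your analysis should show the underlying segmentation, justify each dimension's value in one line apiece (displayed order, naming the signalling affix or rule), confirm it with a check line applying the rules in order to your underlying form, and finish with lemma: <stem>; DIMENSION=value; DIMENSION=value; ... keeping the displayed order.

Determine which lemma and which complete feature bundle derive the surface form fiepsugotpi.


underlying: fiepsu-kot-pi
SUR=vo - signalled by the affix -kot
CLASS=du - signalled by the affix -pi
check: fiepsukotpi -> fiepsugotpi
lemma: fiepsu; SUR=vo; CLASS=du


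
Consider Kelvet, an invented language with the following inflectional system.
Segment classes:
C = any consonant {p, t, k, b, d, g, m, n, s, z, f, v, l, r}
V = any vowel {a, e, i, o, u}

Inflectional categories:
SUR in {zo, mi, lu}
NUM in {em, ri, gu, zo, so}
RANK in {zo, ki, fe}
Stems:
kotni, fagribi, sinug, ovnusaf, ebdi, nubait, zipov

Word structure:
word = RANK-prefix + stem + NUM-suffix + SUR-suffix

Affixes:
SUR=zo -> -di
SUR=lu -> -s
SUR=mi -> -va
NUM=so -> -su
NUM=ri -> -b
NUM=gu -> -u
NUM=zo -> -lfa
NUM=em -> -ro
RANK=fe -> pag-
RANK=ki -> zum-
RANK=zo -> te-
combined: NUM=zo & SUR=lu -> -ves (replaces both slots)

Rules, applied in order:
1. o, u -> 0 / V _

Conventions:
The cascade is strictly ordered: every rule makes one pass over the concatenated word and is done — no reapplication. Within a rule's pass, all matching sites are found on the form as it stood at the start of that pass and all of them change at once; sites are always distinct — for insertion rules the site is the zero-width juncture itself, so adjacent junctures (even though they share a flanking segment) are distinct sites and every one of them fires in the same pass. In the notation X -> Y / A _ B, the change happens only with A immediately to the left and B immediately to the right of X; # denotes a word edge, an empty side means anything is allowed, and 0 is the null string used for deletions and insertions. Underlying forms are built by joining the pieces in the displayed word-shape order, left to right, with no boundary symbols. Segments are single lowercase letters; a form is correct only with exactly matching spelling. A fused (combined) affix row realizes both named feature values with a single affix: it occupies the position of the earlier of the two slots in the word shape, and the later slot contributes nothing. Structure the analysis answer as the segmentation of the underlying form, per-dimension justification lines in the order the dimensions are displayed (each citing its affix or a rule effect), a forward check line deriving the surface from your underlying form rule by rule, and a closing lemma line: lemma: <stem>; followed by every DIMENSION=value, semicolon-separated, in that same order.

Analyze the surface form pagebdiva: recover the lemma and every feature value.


underlying: pag-ebdi-u-va
SUR=mi - signalled by the affix -va
NUM=gu - signalled by the affix -u
RANK=fe - signalled by the affix pag-
check: pagebdiuva -> pagebdiva
lemma: ebdi; SUR=mi; NUM=gu; RANK=fe
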